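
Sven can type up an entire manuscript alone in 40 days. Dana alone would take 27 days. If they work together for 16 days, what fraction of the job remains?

1/135

Combined rate: 1/40 + 1/27 = (27 + 40)/1080 = 67/1080 per day.
In 16 days they complete 16·67/1080 = 134/135 of the job.
So 1/135 remains.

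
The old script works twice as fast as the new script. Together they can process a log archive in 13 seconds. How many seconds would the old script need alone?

39/2 seconds

Let the new script's rate be r; then the old script's rate is 2r, so together (2 + 1)r = 3r = 1/13.
Thus r = 1/39 per second.
The new script alone: 39 seconds; the old script alone: 39/2 seconds.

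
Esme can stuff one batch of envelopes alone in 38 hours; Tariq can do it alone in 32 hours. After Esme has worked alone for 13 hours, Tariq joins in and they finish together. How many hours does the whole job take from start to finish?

171/7 hours

In 13 hours Esme does 13/38 of the job, leaving 25/38.
Esme and Tariq together work at 35/608 per hour, so finishing takes 25/38 ÷ 35/608 = 80/7 hours.
Total time = 13 + 80/7 = 171/7 hours.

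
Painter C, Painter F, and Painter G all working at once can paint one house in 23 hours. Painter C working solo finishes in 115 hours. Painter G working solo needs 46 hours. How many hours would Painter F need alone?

230/3 hours

Combined rate is 1/23 per hour.
Known contribution: 1/115 + 1/46 = (2 + 5)/230 = 7/230 per hour.
So Painter F's rate is 1/23 − 7/230 = 3/230, meaning 230/3 hours alone.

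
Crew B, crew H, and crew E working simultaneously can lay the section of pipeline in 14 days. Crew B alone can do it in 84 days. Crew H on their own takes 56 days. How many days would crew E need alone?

24 days

Combined rate is 1/14 per day.
Known contribution: 1/84 + 1/56 = (2 + 3)/168 = 5/168 per day.
So crew E's rate is 1/14 − 5/168 = 1/24, meaning 24 days alone.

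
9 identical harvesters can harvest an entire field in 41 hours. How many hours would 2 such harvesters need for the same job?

369/2 hours

Total work is 9·41 = 369 harvester-hours.
With 2 harvesters: 369/2 hours.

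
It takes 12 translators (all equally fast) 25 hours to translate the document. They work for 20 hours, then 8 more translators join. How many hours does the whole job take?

One translator does 1/300 of the job per hour.
After 20 hours with 12 translators, 4/5 is done (1/5 left).
With 20 translators the rate is 20/300 = 1/15, so the rest takes 1/5 ÷ 1/15 = 3 hours.
Total = 20 + 3 = 23 hours.

23 hours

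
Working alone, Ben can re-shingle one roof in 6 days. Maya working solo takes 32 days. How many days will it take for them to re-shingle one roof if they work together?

Combined rate: 1/6 + 1/32 = (16 + 3)/96 = 19/96 per day.
Time = 1 ÷ (19/96) = 96/19 days.

96/19 days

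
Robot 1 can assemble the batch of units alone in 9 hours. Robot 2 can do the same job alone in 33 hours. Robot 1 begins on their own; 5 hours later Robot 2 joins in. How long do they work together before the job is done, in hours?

22/7 hours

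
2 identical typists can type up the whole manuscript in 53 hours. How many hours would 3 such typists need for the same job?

106/3 hours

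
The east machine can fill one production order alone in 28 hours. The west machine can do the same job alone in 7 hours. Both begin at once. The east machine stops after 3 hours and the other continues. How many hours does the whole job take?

25/4 hours

In the first 3 hours the combined rate is 5/28, so 15/28 of the job is done, leaving 13/28.
After the east machine leaves the rate is 1/7 per hour; the remaining 13/28 takes 13/4 hours.
Total = 3 + 13/4 = 25/4 hours.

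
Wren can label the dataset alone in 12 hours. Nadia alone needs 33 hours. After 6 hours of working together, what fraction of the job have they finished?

15/22

Combined rate: 1/12 + 1/33 = (11 + 4)/132 = 15/132 = 5/44 per hour.
In 6 hours they complete 6·5/44 = 15/22 of the job.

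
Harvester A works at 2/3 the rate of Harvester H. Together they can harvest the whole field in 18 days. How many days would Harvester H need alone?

30 days

Let Harvester H's rate be r; then Harvester A's rate is (2/3)r, so together (2/3 + 1)r = (5/3)r = 1/18.
Thus r = 1/30 per day.
Harvester H alone: 30 days; Harvester A alone: 45 days.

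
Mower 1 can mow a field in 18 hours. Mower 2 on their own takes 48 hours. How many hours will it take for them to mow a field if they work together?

Combined rate: 1/18 + 1/48 = (8 + 3)/144 = 11/144 per hour.
Time = 1 ÷ (11/144) = 144/11 hours.

144/11 hours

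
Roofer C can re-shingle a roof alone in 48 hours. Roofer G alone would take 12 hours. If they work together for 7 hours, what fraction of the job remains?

Combined rate: 1/48 + 1/12 = (1 + 4)/48 = 5/48 per hour.
In 7 hours they complete 7·5/48 = 35/48 of the job.
So 13/48 remains.

13/48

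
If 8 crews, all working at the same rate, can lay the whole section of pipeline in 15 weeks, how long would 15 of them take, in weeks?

8 weeks

Total work is 8·15 = 120 crew-weeks.
With 15 crews: 120/15 = 8 weeks.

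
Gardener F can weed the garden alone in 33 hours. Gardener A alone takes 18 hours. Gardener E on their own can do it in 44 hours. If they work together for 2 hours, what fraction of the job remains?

155/198

Combined rate: 1/33 + 1/18 + 1/44 = (12 + 22 + 9)/396 = 43/396 per hour.
In 2 hours they complete 2·43/396 = 43/198 of the job.
So 155/198 remains.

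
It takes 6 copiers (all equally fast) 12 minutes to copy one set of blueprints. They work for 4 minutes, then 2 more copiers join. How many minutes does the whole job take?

One copier does 1/72 of the job per minute.
After 4 minutes with 6 copiers, 1/3 is done (2/3 left).
With 8 copiers the rate is 8/72 = 1/9, so the rest takes 2/3 ÷ 1/9 = 6 minutes.
Total = 4 + 6 = 10 minutes.

10 minutes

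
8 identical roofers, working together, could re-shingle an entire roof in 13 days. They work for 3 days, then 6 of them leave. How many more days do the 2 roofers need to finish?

One roofer does 1/104 of the job per day.
After 3 days with 8 roofers, 3/13 is done (10/13 left).
With 2 roofers the rate is 2/104 = 1/52, so the rest takes 10/13 ÷ 1/52 = 40 days.

40 days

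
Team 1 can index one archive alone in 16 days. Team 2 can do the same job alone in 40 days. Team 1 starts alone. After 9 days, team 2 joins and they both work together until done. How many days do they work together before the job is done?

In the first 9 days team 1 alone does 9/16 of the job, leaving 7/16.
Once everyone is working, combined rate: 1/16 + 1/40 = (5 + 2)/80 = 7/80 per day.
Remaining 7/16 at 7/80 per day takes 5 days.

5 days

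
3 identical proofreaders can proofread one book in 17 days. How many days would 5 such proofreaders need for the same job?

Total work is 3·17 = 51 proofreader-days.
With 5 proofreaders: 51/5 days.

51/5 days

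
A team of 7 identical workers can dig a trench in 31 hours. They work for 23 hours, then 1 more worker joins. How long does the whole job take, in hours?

One worker does 1/217 of the job per hour.
After 23 hours with 7 workers, 23/31 is done (8/31 left).
With 8 workers the rate is 8/217, so the rest takes 8/31 ÷ 8/217 = 7 hours.
Total = 23 + 7 = 30 hours.

30 hours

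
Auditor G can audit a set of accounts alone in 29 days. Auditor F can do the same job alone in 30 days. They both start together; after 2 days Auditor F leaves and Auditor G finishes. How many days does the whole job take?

406/15 days

In the first 2 days the combined rate is 59/870, so 59/435 of the job is done, leaving 376/435.
After Auditor F leaves the rate is 1/29 per day; the remaining 376/435 takes 376/15 days.
Total = 2 + 376/15 = 406/15 days.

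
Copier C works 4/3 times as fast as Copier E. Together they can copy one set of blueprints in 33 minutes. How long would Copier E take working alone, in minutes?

77 minutes

Let Copier E's rate be r; then Copier C's rate is (4/3)r, so together (4/3 + 1)r = (7/3)r = 1/33.
Thus r = 1/77 per minute.
Copier E alone: 77 minutes; Copier C alone: 231/4 minutes.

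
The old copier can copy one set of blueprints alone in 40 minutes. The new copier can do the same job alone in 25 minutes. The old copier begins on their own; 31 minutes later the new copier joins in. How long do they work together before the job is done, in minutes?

45/13 minutes

In the first 31 minutes the old copier alone does 31/40 of the job, leaving 9/40.
Once everyone is working, combined rate: 1/40 + 1/25 = (5 + 8)/200 = 13/200 per minute.
Remaining 9/40 at 13/200 per minute takes 45/13 minutes.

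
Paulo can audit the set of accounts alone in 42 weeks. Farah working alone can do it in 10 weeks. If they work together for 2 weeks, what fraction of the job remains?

79/105

Combined rate: 1/42 + 1/10 = (5 + 21)/210 = 26/210 = 13/105 per week.
In 2 weeks they complete 2·13/105 = 26/105 of the job.
So 79/105 remains.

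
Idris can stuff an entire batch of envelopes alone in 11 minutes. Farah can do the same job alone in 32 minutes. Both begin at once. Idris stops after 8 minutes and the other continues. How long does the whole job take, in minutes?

96/11 minutes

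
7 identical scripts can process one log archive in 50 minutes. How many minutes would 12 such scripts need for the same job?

175/6 minutes

Total work is 7·50 = 350 script-minutes.
With 12 scripts: 350/12 = 175/6 minutes.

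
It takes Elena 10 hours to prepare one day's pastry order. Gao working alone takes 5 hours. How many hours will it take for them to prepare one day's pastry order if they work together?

10/3 hours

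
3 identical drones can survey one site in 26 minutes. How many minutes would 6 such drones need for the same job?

13 minutes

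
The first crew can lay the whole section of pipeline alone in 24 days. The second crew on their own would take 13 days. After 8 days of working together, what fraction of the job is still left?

Combined rate: 1/24 + 1/13 = (13 + 24)/312 = 37/312 per day.
In 8 days they complete 8·37/312 = 37/39 of the job.
So 2/39 remains.

2/39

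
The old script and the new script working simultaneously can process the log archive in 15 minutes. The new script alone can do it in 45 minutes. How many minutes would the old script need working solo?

45/2 minutes

Combined rate is 1/15 per minute.
Known contribution: 1/45 per minute.
So the old script's rate is 1/15 − 1/45 = 2/45, meaning 45/2 minutes alone.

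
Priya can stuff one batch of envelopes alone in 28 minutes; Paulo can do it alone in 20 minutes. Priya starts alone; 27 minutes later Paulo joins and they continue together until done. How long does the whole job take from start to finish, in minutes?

In 27 minutes Priya does 27/28 of the job, leaving 1/28.
Priya and Paulo together work at 3/35 per minute, so finishing takes 1/28 ÷ 3/35 = 5/12 minutes.
Total time = 27 + 5/12 = 329/12 minutes.

329/12 minutes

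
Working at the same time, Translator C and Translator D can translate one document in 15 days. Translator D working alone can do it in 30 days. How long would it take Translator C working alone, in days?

Combined rate is 1/15 per day.
Known contribution: 1/30 per day.
So Translator C's rate is 1/15 − 1/30 = 1/30, meaning 30 days alone.

30 days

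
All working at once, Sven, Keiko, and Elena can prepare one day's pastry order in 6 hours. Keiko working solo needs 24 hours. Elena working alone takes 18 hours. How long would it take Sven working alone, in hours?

72/5 hours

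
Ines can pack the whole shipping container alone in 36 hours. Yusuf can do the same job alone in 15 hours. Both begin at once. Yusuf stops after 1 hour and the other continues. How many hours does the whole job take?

In the first 1 hour the combined rate is 17/180, so 17/180 of the job is done, leaving 163/180.
After Yusuf leaves the rate is 1/36 per hour; the remaining 163/180 takes 163/5 hours.
Total = 1 + 163/5 = 168/5 hours.

168/5 hours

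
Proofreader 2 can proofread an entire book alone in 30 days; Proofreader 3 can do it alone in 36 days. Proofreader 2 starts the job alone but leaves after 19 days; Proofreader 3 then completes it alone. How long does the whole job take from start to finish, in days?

In 19 days Proofreader 2 does 19/30 of the job, leaving 11/30.
Proofreader 3 works at 1/36 per day, so finishing takes 11/30 ÷ 1/36 = 66/5 days.
Total time = 19 + 66/5 = 161/5 days.

161/5 days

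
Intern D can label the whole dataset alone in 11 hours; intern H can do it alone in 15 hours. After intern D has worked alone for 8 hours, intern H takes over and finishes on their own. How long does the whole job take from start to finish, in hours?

In 8 hours intern D does 8/11 of the job, leaving 3/11.
Intern H works at 1/15 per hour, so finishing takes 3/11 ÷ 1/15 = 45/11 hours.
Total time = 8 + 45/11 = 133/11 hours.

133/11 hours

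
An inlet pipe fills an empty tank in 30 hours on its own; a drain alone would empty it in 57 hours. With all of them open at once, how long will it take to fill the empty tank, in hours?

190/3 hours

Net rate = 1/30 − 1/57 = (19 − 10)/570 = 9/570 = 3/190 per hour.
Filling time = 1 ÷ (3/190) = 190/3 hours.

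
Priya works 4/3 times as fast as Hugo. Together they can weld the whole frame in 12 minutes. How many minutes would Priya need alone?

21 minutes

Let Hugo's rate be r; then Priya's rate is (4/3)r, so together (4/3 + 1)r = (7/3)r = 1/12.
Thus r = 1/28 per minute.
Hugo alone: 28 minutes; Priya alone: 21 minutes.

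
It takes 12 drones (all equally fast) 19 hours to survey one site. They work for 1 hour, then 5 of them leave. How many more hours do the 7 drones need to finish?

216/7 hours

One drone does 1/228 of the job per hour.
After 1 hour with 12 drones, 1/19 is done (18/19 left).
With 7 drones the rate is 7/228, so the rest takes 18/19 ÷ 7/228 = 216/7 hours.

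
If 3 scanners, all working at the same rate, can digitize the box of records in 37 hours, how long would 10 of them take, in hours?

111/10 hours

Total work is 3·37 = 111 scanner-hours.
With 10 scanners: 111/10 hours.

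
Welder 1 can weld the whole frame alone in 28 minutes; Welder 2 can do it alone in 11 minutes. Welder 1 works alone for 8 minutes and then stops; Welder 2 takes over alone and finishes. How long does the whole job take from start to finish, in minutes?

111/7 minutes

In 8 minutes Welder 1 does 8/28 = 2/7 of the job, leaving 5/7.
Welder 2 works at 1/11 per minute, so finishing takes 5/7 ÷ 1/11 = 55/7 minutes.
Total time = 8 + 55/7 = 111/7 minutes.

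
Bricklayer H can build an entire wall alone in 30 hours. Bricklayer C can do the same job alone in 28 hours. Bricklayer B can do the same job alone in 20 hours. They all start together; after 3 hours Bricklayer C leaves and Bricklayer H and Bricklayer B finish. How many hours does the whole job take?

In the first 3 hours the combined rate is 5/42, so 5/14 of the job is done, leaving 9/14.
After Bricklayer C leaves the rate is 1/12 per hour; the remaining 9/14 takes 54/7 hours.
Total = 3 + 54/7 = 75/7 hours.

75/7 hours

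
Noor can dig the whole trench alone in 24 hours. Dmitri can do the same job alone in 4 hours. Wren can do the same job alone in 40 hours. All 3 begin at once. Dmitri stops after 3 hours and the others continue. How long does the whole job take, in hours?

In the first 3 hours the combined rate is 19/60, so 19/20 of the job is done, leaving 1/20.
After Dmitri leaves the rate is 1/15 per hour; the remaining 1/20 takes 3/4 hours.
Total = 3 + 3/4 = 15/4 hours.

15/4 hours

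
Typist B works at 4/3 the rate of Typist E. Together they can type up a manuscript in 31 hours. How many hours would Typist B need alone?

217/4 hours

Let Typist E's rate be r; then Typist B's rate is (4/3)r, so together (4/3 + 1)r = (7/3)r = 1/31.
Thus r = 3/217 per hour.
Typist E alone: 217/3 hours; Typist B alone: 217/4 hours.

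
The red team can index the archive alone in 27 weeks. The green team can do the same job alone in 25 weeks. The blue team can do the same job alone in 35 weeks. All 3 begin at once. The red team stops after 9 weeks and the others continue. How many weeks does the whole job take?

175/18 weeks

In the first 9 weeks the combined rate is 499/4725, so 499/525 of the job is done, leaving 26/525.
After the red team leaves the rate is 12/175 per week; the remaining 26/525 takes 13/18 weeks.
Total = 9 + 13/18 = 175/18 weeks.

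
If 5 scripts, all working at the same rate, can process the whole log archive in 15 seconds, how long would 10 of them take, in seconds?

15/2 seconds

Total work is 5·15 = 75 script-seconds.
With 10 scripts: 75/10 = 15/2 seconds.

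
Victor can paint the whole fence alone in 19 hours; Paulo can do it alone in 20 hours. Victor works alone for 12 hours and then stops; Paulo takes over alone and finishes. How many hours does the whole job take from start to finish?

368/19 hours

In 12 hours Victor does 12/19 of the job, leaving 7/19.
Paulo works at 1/20 per hour, so finishing takes 7/19 ÷ 1/20 = 140/19 hours.
Total time = 12 + 140/19 = 368/19 hours.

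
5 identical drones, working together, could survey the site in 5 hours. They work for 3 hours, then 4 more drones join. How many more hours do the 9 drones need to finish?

10/9 hours

One drone does 1/25 of the job per hour.
After 3 hours with 5 drones, 3/5 is done (2/5 left).
With 9 drones the rate is 9/25, so the rest takes 2/5 ÷ 9/25 = 10/9 hours.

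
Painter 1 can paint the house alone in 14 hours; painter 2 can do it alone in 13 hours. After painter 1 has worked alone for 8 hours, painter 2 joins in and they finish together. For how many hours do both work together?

26/9 hours

In 8 hours painter 1 does 8/14 = 4/7 of the job, leaving 3/7.
Painter 1 and painter 2 together work at 27/182 per hour, so finishing takes 3/7 ÷ 27/182 = 26/9 hours.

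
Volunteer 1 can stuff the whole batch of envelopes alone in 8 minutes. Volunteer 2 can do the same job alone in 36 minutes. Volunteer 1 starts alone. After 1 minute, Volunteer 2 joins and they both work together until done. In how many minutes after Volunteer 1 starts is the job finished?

74/11 minutes

In the first 1 minute Volunteer 1 alone does 1/8 of the job, leaving 7/8.
Once everyone is working, combined rate: 1/8 + 1/36 = (9 + 2)/72 = 11/72 per minute.
Remaining 7/8 at 11/72 per minute takes 63/11 minutes.
Total from the start = 1 + 63/11 = 74/11 minutes.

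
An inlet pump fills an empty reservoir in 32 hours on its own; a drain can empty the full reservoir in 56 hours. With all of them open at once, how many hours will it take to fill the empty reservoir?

224/3 hours

Net rate = 1/32 − 1/56 = (7 − 4)/224 = 3/224 per hour.
Filling time = 1 ÷ (3/224) = 224/3 hours.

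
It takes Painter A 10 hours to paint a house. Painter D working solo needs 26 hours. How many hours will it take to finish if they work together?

Combined rate: 1/10 + 1/26 = (13 + 5)/130 = 18/130 = 9/65 per hour.
Time = 1 ÷ (9/65) = 65/9 hours.

65/9 hours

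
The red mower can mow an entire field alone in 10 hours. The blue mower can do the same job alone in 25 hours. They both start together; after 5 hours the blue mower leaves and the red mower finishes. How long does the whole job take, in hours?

In the first 5 hours the combined rate is 7/50, so 7/10 of the job is done, leaving 3/10.
After the blue mower leaves the rate is 1/10 per hour; the remaining 3/10 takes 3 hours.
Total = 5 + 3 = 8 hours.

8 hours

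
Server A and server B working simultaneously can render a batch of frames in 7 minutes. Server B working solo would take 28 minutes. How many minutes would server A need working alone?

28/3 minutes

Combined rate is 1/7 per minute.
Known contribution: 1/28 per minute.
So server A's rate is 1/7 − 1/28 = 3/28, meaning 28/3 minutes alone.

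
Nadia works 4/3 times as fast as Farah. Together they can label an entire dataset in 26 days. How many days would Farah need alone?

Let Farah's rate be r; then Nadia's rate is (4/3)r, so together (4/3 + 1)r = (7/3)r = 1/26.
Thus r = 3/182 per day.
Farah alone: 182/3 days; Nadia alone: 91/2 days.

182/3 days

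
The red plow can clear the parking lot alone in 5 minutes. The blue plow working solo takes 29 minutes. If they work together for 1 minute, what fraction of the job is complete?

34/145

Combined rate: 1/5 + 1/29 = (29 + 5)/145 = 34/145 per minute.
In 1 minute they complete 1·34/145 = 34/145 of the job.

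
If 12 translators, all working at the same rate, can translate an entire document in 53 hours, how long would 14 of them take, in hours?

Total work is 12·53 = 636 translator-hours.
With 14 translators: 636/14 = 318/7 hours.

318/7 hours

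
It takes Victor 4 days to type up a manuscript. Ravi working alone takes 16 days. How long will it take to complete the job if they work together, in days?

16/5 days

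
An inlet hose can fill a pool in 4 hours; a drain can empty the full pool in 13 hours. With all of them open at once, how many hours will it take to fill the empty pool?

Net rate = 1/4 − 1/13 = (13 − 4)/52 = 9/52 per hour.
Filling time = 1 ÷ (9/52) = 52/9 hours.

52/9 hours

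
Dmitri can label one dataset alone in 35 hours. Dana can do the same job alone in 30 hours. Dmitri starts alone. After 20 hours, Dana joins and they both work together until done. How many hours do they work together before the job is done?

90/13 hours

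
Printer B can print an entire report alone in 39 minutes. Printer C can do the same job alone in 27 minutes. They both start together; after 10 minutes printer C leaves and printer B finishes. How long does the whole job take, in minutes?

221/9 minutes

In the first 10 minutes the combined rate is 22/351, so 220/351 of the job is done, leaving 131/351.
After printer C leaves the rate is 1/39 per minute; the remaining 131/351 takes 131/9 minutes.
Total = 10 + 131/9 = 221/9 minutes.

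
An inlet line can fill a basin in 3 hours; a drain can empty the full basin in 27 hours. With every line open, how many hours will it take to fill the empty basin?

27/8 hours

Net rate = 1/3 − 1/27 = (9 − 1)/27 = 8/27 per hour.
Filling time = 1 ÷ (8/27) = 27/8 hours.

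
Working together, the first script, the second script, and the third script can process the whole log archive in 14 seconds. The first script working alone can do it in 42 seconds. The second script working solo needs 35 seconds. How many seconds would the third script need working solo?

105/2 seconds

Combined rate is 1/14 per second.
Known contribution: 1/42 + 1/35 = (5 + 6)/210 = 11/210 per second.
So the third script's rate is 1/14 − 11/210 = 2/105, meaning 105/2 seconds alone.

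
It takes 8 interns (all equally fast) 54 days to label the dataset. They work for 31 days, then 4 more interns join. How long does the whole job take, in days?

One intern does 1/432 of the job per day.
After 31 days with 8 interns, 31/54 is done (23/54 left).
With 12 interns the rate is 12/432 = 1/36, so the rest takes 23/54 ÷ 1/36 = 46/3 days.
Total = 31 + 46/3 = 139/3 days.

139/3 days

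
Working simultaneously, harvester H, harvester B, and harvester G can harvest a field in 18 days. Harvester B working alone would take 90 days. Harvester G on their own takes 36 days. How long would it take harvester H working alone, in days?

Combined rate is 1/18 per day.
Known contribution: 1/90 + 1/36 = (2 + 5)/180 = 7/180 per day.
So harvester H's rate is 1/18 − 7/180 = 1/60, meaning 60 days alone.

60 days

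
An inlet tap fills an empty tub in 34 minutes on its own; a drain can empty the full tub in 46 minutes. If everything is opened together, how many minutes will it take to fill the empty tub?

391/3 minutes

Net rate = 1/34 − 1/46 = (23 − 17)/782 = 6/782 = 3/391 per minute.
Filling time = 1 ÷ (3/391) = 391/3 minutes.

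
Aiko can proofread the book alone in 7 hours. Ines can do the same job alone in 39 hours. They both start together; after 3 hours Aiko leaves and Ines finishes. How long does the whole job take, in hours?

In the first 3 hours the combined rate is 46/273, so 46/91 of the job is done, leaving 45/91.
After Aiko leaves the rate is 1/39 per hour; the remaining 45/91 takes 135/7 hours.
Total = 3 + 135/7 = 156/7 hours.

156/7 hours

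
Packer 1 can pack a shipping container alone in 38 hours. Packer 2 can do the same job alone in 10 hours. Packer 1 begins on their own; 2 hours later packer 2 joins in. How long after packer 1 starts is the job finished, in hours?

In the first 2 hours packer 1 alone does 2/38 = 1/19 of the job, leaving 18/19.
Once everyone is working, combined rate: 1/38 + 1/10 = (5 + 19)/190 = 24/190 = 12/95 per hour.
Remaining 18/19 at 12/95 per hour takes 15/2 hours.
Total from the start = 2 + 15/2 = 19/2 hours.

19/2 hours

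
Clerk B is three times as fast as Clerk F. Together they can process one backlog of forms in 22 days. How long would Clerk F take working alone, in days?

88 days

Let Clerk F's rate be r; then Clerk B's rate is 3r, so together (3 + 1)r = 4r = 1/22.
Thus r = 1/88 per day.
Clerk F alone: 88 days; Clerk B alone: 88/3 days.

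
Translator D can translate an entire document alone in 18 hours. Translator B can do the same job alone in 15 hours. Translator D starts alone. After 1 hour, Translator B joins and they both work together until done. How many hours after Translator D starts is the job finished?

96/11 hours

In the first 1 hour Translator D alone does 1/18 of the job, leaving 17/18.
Once everyone is working, combined rate: 1/18 + 1/15 = (5 + 6)/90 = 11/90 per hour.
Remaining 17/18 at 11/90 per hour takes 85/11 hours.
Total from the start = 1 + 85/11 = 96/11 hours.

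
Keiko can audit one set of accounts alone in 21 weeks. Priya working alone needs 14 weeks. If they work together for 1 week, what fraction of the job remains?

Combined rate: 1/21 + 1/14 = (2 + 3)/42 = 5/42 per week.
In 1 week they complete 1·5/42 = 5/42 of the job.
So 37/42 remains.

37/42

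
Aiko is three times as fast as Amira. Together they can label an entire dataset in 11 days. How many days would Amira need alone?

44 days

Let Amira's rate be r; then Aiko's rate is 3r, so together (3 + 1)r = 4r = 1/11.
Thus r = 1/44 per day.
Amira alone: 44 days; Aiko alone: 44/3 days.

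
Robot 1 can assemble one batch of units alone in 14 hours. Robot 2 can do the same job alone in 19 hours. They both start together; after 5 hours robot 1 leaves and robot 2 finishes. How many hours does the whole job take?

171/14 hours

In the first 5 hours the combined rate is 33/266, so 165/266 of the job is done, leaving 101/266.
After robot 1 leaves the rate is 1/19 per hour; the remaining 101/266 takes 101/14 hours.
Total = 5 + 101/14 = 171/14 hours.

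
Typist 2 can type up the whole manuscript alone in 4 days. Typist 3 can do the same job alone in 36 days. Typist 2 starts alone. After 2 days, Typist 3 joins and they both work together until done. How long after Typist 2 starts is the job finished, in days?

In the first 2 days Typist 2 alone does 2/4 = 1/2 of the job, leaving 1/2.
Once everyone is working, combined rate: 1/4 + 1/36 = (9 + 1)/36 = 10/36 = 5/18 per day.
Remaining 1/2 at 5/18 per day takes 9/5 days.
Total from the start = 2 + 9/5 = 19/5 days.

19/5 days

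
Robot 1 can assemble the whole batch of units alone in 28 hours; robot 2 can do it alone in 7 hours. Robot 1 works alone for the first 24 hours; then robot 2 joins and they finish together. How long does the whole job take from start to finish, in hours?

In 24 hours robot 1 does 24/28 = 6/7 of the job, leaving 1/7.
Robot 1 and robot 2 together work at 5/28 per hour, so finishing takes 1/7 ÷ 5/28 = 4/5 hours.
Total time = 24 + 4/5 = 124/5 hours.

124/5 hours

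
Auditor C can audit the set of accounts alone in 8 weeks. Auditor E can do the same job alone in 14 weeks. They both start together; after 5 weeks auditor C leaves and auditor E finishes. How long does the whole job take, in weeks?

21/4 weeks

In the first 5 weeks the combined rate is 11/56, so 55/56 of the job is done, leaving 1/56.
After auditor C leaves the rate is 1/14 per week; the remaining 1/56 takes 1/4 weeks.
Total = 5 + 1/4 = 21/4 weeks.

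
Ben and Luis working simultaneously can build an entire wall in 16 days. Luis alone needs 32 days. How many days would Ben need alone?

32 days

Combined rate is 1/16 per day.
Known contribution: 1/32 per day.
So Ben's rate is 1/16 − 1/32 = 1/32, meaning 32 days alone.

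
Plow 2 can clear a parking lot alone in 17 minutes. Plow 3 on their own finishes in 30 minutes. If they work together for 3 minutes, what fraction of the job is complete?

47/170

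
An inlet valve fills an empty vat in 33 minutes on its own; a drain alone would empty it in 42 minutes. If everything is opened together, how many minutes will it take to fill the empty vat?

Net rate = 1/33 − 1/42 = (14 − 11)/462 = 3/462 = 1/154 per minute.
Filling time = 1 ÷ (1/154) = 154 minutes.

154 minutes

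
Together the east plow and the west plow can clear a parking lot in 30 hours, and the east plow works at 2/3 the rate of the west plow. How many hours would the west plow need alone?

Let the west plow's rate be r; then the east plow's rate is (2/3)r, so together (2/3 + 1)r = (5/3)r = 1/30.
Thus r = 1/50 per hour.
The west plow alone: 50 hours; the east plow alone: 75 hours.

50 hours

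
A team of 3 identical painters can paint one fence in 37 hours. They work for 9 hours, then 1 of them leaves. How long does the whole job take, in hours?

51 hours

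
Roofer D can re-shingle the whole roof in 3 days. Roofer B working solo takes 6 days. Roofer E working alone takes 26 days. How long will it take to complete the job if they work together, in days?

13/7 days

Combined rate: 1/3 + 1/6 + 1/26 = (26 + 13 + 3)/78 = 42/78 = 7/13 per day.
Time = 1 ÷ (7/13) = 13/7 days.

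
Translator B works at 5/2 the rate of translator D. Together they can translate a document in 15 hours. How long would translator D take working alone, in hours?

Let translator D's rate be r; then translator B's rate is (5/2)r, so together (5/2 + 1)r = (7/2)r = 1/15.
Thus r = 2/105 per hour.
Translator D alone: 105/2 hours; translator B alone: 21 hours.

105/2 hours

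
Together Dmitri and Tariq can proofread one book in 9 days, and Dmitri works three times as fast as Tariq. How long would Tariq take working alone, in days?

36 days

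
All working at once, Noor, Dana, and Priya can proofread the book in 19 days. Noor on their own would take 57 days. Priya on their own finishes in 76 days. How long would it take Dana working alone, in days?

228/5 days

Combined rate is 1/19 per day.
Known contribution: 1/57 + 1/76 = (4 + 3)/228 = 7/228 per day.
So Dana's rate is 1/19 − 7/228 = 5/228, meaning 228/5 days alone.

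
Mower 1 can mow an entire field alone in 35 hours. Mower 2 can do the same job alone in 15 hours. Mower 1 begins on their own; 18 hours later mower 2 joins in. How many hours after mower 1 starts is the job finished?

In the first 18 hours mower 1 alone does 18/35 of the job, leaving 17/35.
Once everyone is working, combined rate: 1/35 + 1/15 = (3 + 7)/105 = 10/105 = 2/21 per hour.
Remaining 17/35 at 2/21 per hour takes 51/10 hours.
Total from the start = 18 + 51/10 = 231/10 hours.

231/10 hours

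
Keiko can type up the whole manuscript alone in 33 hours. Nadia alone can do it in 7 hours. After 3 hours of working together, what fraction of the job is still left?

37/77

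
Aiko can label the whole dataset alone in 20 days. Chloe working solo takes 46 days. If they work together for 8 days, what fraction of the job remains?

49/115

Combined rate: 1/20 + 1/46 = (23 + 10)/460 = 33/460 per day.
In 8 days they complete 8·33/460 = 66/115 of the job.
So 49/115 remains.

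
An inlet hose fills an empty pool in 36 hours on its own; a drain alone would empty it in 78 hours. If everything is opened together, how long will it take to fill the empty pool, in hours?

468/7 hours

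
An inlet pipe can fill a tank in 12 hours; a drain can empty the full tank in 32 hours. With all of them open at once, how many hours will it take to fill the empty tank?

96/5 hours

Net rate = 1/12 − 1/32 = (8 − 3)/96 = 5/96 per hour.
Filling time = 1 ÷ (5/96) = 96/5 hours.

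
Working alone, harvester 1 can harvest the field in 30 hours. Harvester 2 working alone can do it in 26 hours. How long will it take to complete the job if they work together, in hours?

195/14 hours

Combined rate: 1/30 + 1/26 = (13 + 15)/390 = 28/390 = 14/195 per hour.
Time = 1 ÷ (14/195) = 195/14 hours.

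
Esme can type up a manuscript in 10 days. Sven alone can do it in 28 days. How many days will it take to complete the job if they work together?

140/19 days

With two workers the combined time is the product over the sum: 10·28/(10+28) = 280/38 = 140/19 days.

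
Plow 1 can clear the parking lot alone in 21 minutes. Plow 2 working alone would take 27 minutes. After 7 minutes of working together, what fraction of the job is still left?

Combined rate: 1/21 + 1/27 = (9 + 7)/189 = 16/189 per minute.
In 7 minutes they complete 7·16/189 = 16/27 of the job.
So 11/27 remains.

11/27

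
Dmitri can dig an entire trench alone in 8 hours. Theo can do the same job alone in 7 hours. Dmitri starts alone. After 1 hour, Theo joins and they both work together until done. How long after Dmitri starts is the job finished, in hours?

In the first 1 hour Dmitri alone does 1/8 of the job, leaving 7/8.
Once everyone is working, combined rate: 1/8 + 1/7 = (7 + 8)/56 = 15/56 per hour.
Remaining 7/8 at 15/56 per hour takes 49/15 hours.
Total from the start = 1 + 49/15 = 64/15 hours.

64/15 hours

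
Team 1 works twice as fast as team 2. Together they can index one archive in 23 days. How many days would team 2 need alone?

Let team 2's rate be r; then team 1's rate is 2r, so together (2 + 1)r = 3r = 1/23.
Thus r = 1/69 per day.
Team 2 alone: 69 days; team 1 alone: 69/2 days.

69 days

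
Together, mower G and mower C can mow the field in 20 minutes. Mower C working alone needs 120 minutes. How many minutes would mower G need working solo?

24 minutes

Combined rate is 1/20 per minute.
Known contribution: 1/120 per minute.
So mower G's rate is 1/20 − 1/120 = 1/24, meaning 24 minutes alone.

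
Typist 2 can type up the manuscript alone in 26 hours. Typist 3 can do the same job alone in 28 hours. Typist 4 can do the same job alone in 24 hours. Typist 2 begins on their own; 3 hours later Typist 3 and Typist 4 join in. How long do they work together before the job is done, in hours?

84/11 hours

In the first 3 hours Typist 2 alone does 3/26 of the job, leaving 23/26.
Once everyone is working, combined rate: 1/26 + 1/28 + 1/24 = (84 + 78 + 91)/2184 = 253/2184 per hour.
Remaining 23/26 at 253/2184 per hour takes 84/11 hours.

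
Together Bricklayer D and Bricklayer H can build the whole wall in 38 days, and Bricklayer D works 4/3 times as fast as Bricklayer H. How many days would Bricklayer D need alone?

Let Bricklayer H's rate be r; then Bricklayer D's rate is (4/3)r, so together (4/3 + 1)r = (7/3)r = 1/38.
Thus r = 3/266 per day.
Bricklayer H alone: 266/3 days; Bricklayer D alone: 133/2 days.

133/2 days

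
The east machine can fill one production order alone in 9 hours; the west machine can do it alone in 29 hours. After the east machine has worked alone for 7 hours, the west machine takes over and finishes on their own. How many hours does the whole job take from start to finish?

In 7 hours the east machine does 7/9 of the job, leaving 2/9.
The west machine works at 1/29 per hour, so finishing takes 2/9 ÷ 1/29 = 58/9 hours.
Total time = 7 + 58/9 = 121/9 hours.

121/9 hours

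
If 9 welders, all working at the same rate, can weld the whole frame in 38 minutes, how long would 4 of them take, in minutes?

171/2 minutes

Total work is 9·38 = 342 welder-minutes.
With 4 welders: 342/4 = 171/2 minutes.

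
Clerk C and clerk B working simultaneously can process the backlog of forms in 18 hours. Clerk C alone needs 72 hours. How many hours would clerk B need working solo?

24 hours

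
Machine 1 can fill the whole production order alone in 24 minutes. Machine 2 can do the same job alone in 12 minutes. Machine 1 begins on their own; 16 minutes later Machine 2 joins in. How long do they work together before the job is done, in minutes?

In the first 16 minutes Machine 1 alone does 16/24 = 2/3 of the job, leaving 1/3.
Once everyone is working, combined rate: 1/24 + 1/12 = (1 + 2)/24 = 3/24 = 1/8 per minute.
Remaining 1/3 at 1/8 per minute takes 8/3 minutes.

8/3 minutes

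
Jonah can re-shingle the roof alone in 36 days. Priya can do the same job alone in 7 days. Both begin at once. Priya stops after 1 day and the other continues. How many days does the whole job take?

216/7 days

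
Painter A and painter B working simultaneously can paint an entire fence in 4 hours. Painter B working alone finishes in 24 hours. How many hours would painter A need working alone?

24/5 hours

Combined rate is 1/4 per hour.
Known contribution: 1/24 per hour.
So painter A's rate is 1/4 − 1/24 = 5/24, meaning 24/5 hours alone.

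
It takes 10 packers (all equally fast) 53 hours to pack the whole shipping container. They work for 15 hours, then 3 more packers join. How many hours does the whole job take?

One packer does 1/530 of the job per hour.
After 15 hours with 10 packers, 15/53 is done (38/53 left).
With 13 packers the rate is 13/530, so the rest takes 38/53 ÷ 13/530 = 380/13 hours.
Total = 15 + 380/13 = 575/13 hours.

575/13 hours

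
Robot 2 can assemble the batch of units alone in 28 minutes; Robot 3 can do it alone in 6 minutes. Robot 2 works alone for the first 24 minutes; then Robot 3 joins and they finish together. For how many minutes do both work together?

12/17 minutes

In 24 minutes Robot 2 does 24/28 = 6/7 of the job, leaving 1/7.
Robot 2 and Robot 3 together work at 17/84 per minute, so finishing takes 1/7 ÷ 17/84 = 12/17 minutes.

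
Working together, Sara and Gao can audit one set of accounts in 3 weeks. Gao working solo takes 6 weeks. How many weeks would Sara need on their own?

6 weeks

Combined rate is 1/3 per week.
Known contribution: 1/6 per week.
So Sara's rate is 1/3 − 1/6 = 1/6, meaning 6 weeks alone.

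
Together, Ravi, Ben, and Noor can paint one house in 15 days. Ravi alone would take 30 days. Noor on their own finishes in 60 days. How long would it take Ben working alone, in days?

Combined rate is 1/15 per day.
Known contribution: 1/30 + 1/60 = (2 + 1)/60 = 3/60 = 1/20 per day.
So Ben's rate is 1/15 − 1/20 = 1/60, meaning 60 days alone.

60 days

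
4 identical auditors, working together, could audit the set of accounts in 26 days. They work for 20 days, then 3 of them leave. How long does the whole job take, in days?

44 days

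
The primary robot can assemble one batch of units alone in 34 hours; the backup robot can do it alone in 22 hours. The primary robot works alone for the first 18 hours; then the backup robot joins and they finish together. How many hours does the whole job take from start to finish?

170/7 hours

In 18 hours the primary robot does 18/34 = 9/17 of the job, leaving 8/17.
The primary robot and the backup robot together work at 14/187 per hour, so finishing takes 8/17 ÷ 14/187 = 44/7 hours.
Total time = 18 + 44/7 = 170/7 hours.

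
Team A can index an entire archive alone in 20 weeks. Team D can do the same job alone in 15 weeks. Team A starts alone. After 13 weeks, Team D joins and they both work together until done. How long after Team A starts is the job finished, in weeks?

In the first 13 weeks Team A alone does 13/20 of the job, leaving 7/20.
Once everyone is working, combined rate: 1/20 + 1/15 = (3 + 4)/60 = 7/60 per week.
Remaining 7/20 at 7/60 per week takes 3 weeks.
Total from the start = 13 + 3 = 16 weeks.

16 weeks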